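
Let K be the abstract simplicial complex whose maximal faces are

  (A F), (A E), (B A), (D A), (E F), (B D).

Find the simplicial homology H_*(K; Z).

H_0 = Z,  H_1 = Z^2.

Fix the vertex order A < B < D < E < F and write every simplex with vertices in increasing order. Then dim K = 1 and the simplices of K are:

  0-simplices (5): A, B, D, E, F
  1-simplices (6): AB, AD, AE, AF, BD, EF

so the chain groups are C_0 ≅ Z^5, C_1 ≅ Z^6.

Boundary ∂_1: C_1 → C_0 maps an edge to its endpoints' difference, ∂[p,q] = q − p. For instance
  ∂AD = D − A.
The resulting 5×6 matrix has rank 4, and its Smith normal form has invariant factors (1,1,1,1).

Computing H_k = (kernel of ∂_k) / (image of ∂_{k+1}):

  H_0: rank C_0 − rank ∂_1 = 5 − 4 = 1, and the invariant factors of ∂_1 are all 1, so H_0 = Z.
  H_1: rank ker ∂_1 − rank ∂_2 = (6 − 4) − 0 = 2, and there is no ∂_2, so H_1 = Z^2.

As a check, the Euler characteristic is 5 − 6 = -1, which agrees with 1 − 2 = -1.
(K is a triangulation of a wedge of 2 circles.)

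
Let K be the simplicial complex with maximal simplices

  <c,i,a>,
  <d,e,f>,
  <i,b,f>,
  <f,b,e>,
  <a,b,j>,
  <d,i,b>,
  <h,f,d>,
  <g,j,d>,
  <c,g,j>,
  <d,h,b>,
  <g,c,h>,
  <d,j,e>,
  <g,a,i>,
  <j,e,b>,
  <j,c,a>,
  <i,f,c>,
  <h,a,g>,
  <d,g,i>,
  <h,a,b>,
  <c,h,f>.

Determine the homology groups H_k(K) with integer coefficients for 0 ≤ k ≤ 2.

H_0 ≅ Z,  H_1 ≅ Z ⊕ Z_2,  H_2 = 0.

Fix the vertex order a < b < c < d < e < f < g < h < i < j and write every simplex with vertices in increasing order. Then dim K = 2 and the simplices of K are:

  0-simplices (10): a, b, c, d, e, f, g, h, i, j
  1-simplices (30): ab, ac, ag, ah, ai, aj, bd, be, bf, bh, bi, bj, cf, cg, ch, ci, cj, de, df, dg, dh, di, dj, ef, ej, fh, fi, gh, gi, gj
  2-simplices (20): abh, abj, aci, acj, agh, agi, bdh, bdi, bef, bej, bfi, cfh, cfi, cgh, cgj, def, dej, dfh, dgi, dgj

giving chain groups C_0 ≅ Z^10, C_1 ≅ Z^30, C_2 ≅ Z^20.

∂_1: C_1 → C_0 is given by ∂[p,q] = [q] − [p].
This gives a 10×30 integer matrix of rank 9; reducing to Smith normal form yields diagonal entries (1,1,1,1,1,1,1,1,1).

∂_2: C_2 → C_1 maps a triangle to the signed sum of its edges. For instance
  ∂agh = gh − ah + ag,
  ∂acj = cj − aj + ac.
As a 30×20 matrix over Z this has rank 20, with invariant factors (1,1,1,1,1,1,1,1,1,1,1,1,1,1,1,1,1,1,1,2).

Now H_k = ker ∂_k / im ∂_{k+1}, so:

  H_0: rank C_0 − rank ∂_1 = 10 − 9 = 1, and the invariant factors of ∂_1 are all 1, so H_0 = Z.
  H_1: rank ker ∂_1 − rank ∂_2 = (30 − 9) − 20 = 1, and ∂_2 has invariant factor 2 > 1, so H_1 = Z ⊕ Z_2.
  H_2: rank ker ∂_2 − rank ∂_3 = (20 − 20) − 0 = 0, and there is no ∂_3, so H_2 = 0.

As a check, the Euler characteristic is 10 − 30 + 20 = 0, which agrees with 1 − 1 + 0 = 0.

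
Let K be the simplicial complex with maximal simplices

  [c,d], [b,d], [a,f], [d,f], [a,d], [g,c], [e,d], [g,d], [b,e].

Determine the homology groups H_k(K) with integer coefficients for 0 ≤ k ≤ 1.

H_0 ≅ Z,  H_1 ≅ Z^3.

Order the vertices as a < b < c < d < e < f < g. Listing each simplex with vertices in this order, K has dimension 1 with simplices:

  0-simplices (7): a, b, c, d, e, f, g
  1-simplices (9): ad, af, bd, be, cd, cg, de, df, dg

Hence C_0 ≅ Z^7, C_1 ≅ Z^9.

The boundary map ∂_1: C_1 → C_0 is given by ∂[p,q] = [q] − [p]. For instance
  ∂dg = g − d.
The 7×9 boundary matrix has rank 6 and Smith normal form diag(1,1,1,1,1,1).

From H_k ≅ ker(∂_k) / im(∂_{k+1}) we obtain:

  H_0: rank C_0 − rank ∂_1 = 7 − 6 = 1, and the invariant factors of ∂_1 are all 1, so H_0 ≅ Z.
  H_1: rank ker ∂_1 − rank ∂_2 = (9 − 6) − 0 = 3, and there is no ∂_2, so H_1 ≅ Z^3.

(K is a triangulation of a wedge of 3 circles.)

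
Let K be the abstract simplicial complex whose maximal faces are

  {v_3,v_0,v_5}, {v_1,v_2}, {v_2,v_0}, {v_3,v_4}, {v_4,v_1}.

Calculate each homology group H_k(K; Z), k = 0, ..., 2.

Order the vertices as v_0 < v_1 < v_2 < v_3 < v_4 < v_5. Listing each simplex with vertices in this order, K has dimension 2 with simplices:

  0-simplices (6): [v_0], [v_1], [v_2], [v_3], [v_4], [v_5]
  1-simplices (7): [v_0,v_2], [v_0,v_3], [v_0,v_5], [v_1,v_2], [v_1,v_4], [v_3,v_4], [v_3,v_5]
  2-simplices (1): [v_0,v_3,v_5]

Hence C_0 ≅ Z^6, C_1 ≅ Z^7, C_2 ≅ Z^1.

The boundary map ∂_1: C_1 → C_0 is given by ∂[p,q] = [q] − [p].
The 6×7 boundary matrix has rank 5 and Smith normal form diag(1,1,1,1,1).

The boundary map ∂_2: C_2 → C_1 sends each 2-simplex [p,q,r] to [q,r] − [p,r] + [p,q]. For instance
  ∂[v_0,v_3,v_5] = [v_3,v_5] − [v_0,v_5] + [v_0,v_3].
This gives a 7×1 integer matrix of rank 1; reducing to Smith normal form yields diagonal entries (1).

Now H_k = ker ∂_k / im ∂_{k+1}, so:

  H_0: rank C_0 − rank ∂_1 = 6 − 5 = 1, and the invariant factors of ∂_1 are all 1, so H_0 = Z.
  H_1: rank ker ∂_1 − rank ∂_2 = (7 − 5) − 1 = 1, and the invariant factors of ∂_2 are all 1, so H_1 = Z.
  H_2: rank ker ∂_2 − rank ∂_3 = (1 − 1) − 0 = 0, and there is no ∂_3, so H_2 = 0.

H_0 = Z,  H_1 = Z,  H_2 = 0.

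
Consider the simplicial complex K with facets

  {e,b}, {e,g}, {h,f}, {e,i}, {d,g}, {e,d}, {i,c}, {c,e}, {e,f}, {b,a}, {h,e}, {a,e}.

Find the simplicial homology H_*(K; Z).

H_0 ≅ Z,  H_1 ≅ Z^4.

Order the vertices as a < b < c < d < e < f < g < h < i. Listing each simplex with vertices in this order, K has dimension 1 with simplices:

  0-simplices (9): a, b, c, d, e, f, g, h, i
  1-simplices (12): ab, ae, be, ce, ci, de, dg, ef, eg, eh, ei, fh

giving chain groups C_0 ≅ Z^9, C_1 ≅ Z^12.

Boundary ∂_1: C_1 → C_0 maps an edge to its endpoints' difference, ∂[p,q] = q − p.
This gives a 9×12 integer matrix of rank 8; reducing to Smith normal form yields diagonal entries (1,1,1,1,1,1,1,1).

From H_k ≅ ker(∂_k) / im(∂_{k+1}) we obtain:

  H_0: rank C_0 − rank ∂_1 = 9 − 8 = 1, and the invariant factors of ∂_1 are all 1, so H_0 = Z.
  H_1: rank ker ∂_1 − rank ∂_2 = (12 − 8) − 0 = 4, and there is no ∂_2, so H_1 = Z^4.

As a check, the Euler characteristic is 9 − 12 = -3, which agrees with 1 − 4 = -3.
(K is a triangulation of a wedge of 4 circles.)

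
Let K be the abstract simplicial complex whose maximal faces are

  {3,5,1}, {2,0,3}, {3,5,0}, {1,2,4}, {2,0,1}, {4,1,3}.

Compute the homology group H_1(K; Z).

Fix the vertex order 0 < 1 < 2 < 3 < 4 < 5 and write every simplex with vertices in increasing order. Then dim K = 2 and the simplices of K are:

  0-simplices (6): [0], [1], [2], [3], [4], [5]
  1-simplices (12): [0,1], [0,2], [0,3], [0,5], [1,2], [1,3], [1,4], [1,5], [2,3], [2,4], [3,4], [3,5]
  2-simplices (6): [0,1,2], [0,2,3], [0,3,5], [1,2,4], [1,3,4], [1,3,5]

so the chain groups are C_0 ≅ Z^6, C_1 ≅ Z^12, C_2 ≅ Z^6.

∂_1: C_1 → C_0 is given by ∂[p,q] = [q] − [p].
The resulting 6×12 matrix has rank 5, and its Smith normal form has invariant factors (1,1,1,1,1).

∂_2: C_2 → C_1 sends each 2-simplex [p,q,r] to [q,r] − [p,r] + [p,q]. For instance
  ∂[0,3,5] = [3,5] − [0,5] + [0,3],
  ∂[1,3,5] = [3,5] − [1,5] + [1,3].
This gives a 12×6 integer matrix of rank 6; reducing to Smith normal form yields diagonal entries (1,1,1,1,1,1).

Now H_k = ker ∂_k / im ∂_{k+1}, so:

  H_1: rank ker ∂_1 − rank ∂_2 = (12 − 5) − 6 = 1, and the invariant factors of ∂_2 are all 1, so H_1 = Z.

H_1 ≅ Z.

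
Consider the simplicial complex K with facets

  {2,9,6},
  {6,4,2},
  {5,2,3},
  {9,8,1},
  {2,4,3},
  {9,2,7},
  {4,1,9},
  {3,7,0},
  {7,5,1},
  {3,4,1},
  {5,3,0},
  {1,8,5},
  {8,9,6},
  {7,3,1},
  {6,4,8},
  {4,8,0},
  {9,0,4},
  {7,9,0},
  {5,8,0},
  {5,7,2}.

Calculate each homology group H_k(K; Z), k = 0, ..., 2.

H_0 ≅ Z,  H_1 ≅ Z × Z/2,  H_2 = 0.

Fix the vertex order 0 < 1 < 2 < 3 < 4 < 5 < 6 < 7 < 8 < 9 and write every simplex with vertices in increasing order. Then dim K = 2 and the simplices of K are:

  0-simplices (10): [0], [1], [2], [3], [4], [5], [6], [7], [8], [9]
  1-simplices (30): (30 of them)
  2-simplices (20): (20 of them)

giving chain groups C_0 ≅ Z^10, C_1 ≅ Z^30, C_2 ≅ Z^20.

Boundary ∂_1: C_1 → C_0 sends each edge [p,q] (with p < q) to q − p.
The resulting 10×30 matrix has rank 9, and its Smith normal form has invariant factors (1,1,1,1,1,1,1,1,1).

∂_2: C_2 → C_1 maps a triangle to the signed sum of its edges. For instance
  ∂[0,7,9] = [7,9] − [0,9] + [0,7],
  ∂[2,3,4] = [3,4] − [2,4] + [2,3].
This gives a 30×20 integer matrix of rank 20; reducing to Smith normal form yields diagonal entries (1,1,1,1,1,1,1,1,1,1,1,1,1,1,1,1,1,1,1,2).

From H_k ≅ ker(∂_k) / im(∂_{k+1}) we obtain:

  H_0: rank C_0 − rank ∂_1 = 10 − 9 = 1, and the invariant factors of ∂_1 are all 1, so H_0 ≅ Z.
  H_1: rank ker ∂_1 − rank ∂_2 = (30 − 9) − 20 = 1, and ∂_2 has invariant factor 2 > 1, so H_1 ≅ Z × Z/2.
  H_2: rank ker ∂_2 − rank ∂_3 = (20 − 20) − 0 = 0, and there is no ∂_3, so H_2 ≅ 0.

As a check, the Euler characteristic is 10 − 30 + 20 = 0, which agrees with 1 − 1 + 0 = 0.
(K is a triangulation of the Klein bottle.)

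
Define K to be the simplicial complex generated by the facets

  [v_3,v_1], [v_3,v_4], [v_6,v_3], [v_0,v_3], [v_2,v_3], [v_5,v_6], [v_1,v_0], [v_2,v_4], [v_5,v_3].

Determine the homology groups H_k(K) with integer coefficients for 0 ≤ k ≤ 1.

Take the total order v_0 < v_1 < v_2 < v_3 < v_4 < v_5 < v_6 on the vertex set. Then K (dimension 1) consists of the simplices:

  0-simplices (7): [v_0], [v_1], [v_2], [v_3], [v_4], [v_5], [v_6]
  1-simplices (9): [v_0,v_1], [v_0,v_3], [v_1,v_3], [v_2,v_3], [v_2,v_4], [v_3,v_4], [v_3,v_5], [v_3,v_6], [v_5,v_6]

so the chain groups are C_0 ≅ Z^7, C_1 ≅ Z^9.

The boundary map ∂_1: C_1 → C_0 sends each edge [p,q] (with p < q) to q − p.
As a 7×9 matrix over Z this has rank 6, with invariant factors (1,1,1,1,1,1).

From H_k ≅ ker(∂_k) / im(∂_{k+1}) we obtain:

  H_0: rank C_0 − rank ∂_1 = 7 − 6 = 1, and the invariant factors of ∂_1 are all 1, so H_0 = Z.
  H_1: rank ker ∂_1 − rank ∂_2 = (9 − 6) − 0 = 3, and there is no ∂_2, so H_1 = Z^3.

H_0 = Z,  H_1 = Z^3.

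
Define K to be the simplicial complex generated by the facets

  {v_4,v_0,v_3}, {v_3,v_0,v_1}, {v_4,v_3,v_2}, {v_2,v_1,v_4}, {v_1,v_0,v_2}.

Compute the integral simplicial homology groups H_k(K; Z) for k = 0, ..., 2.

We work with the vertex ordering v_0 < v_1 < v_2 < v_3 < v_4. The simplices of K, each written with vertices in increasing order, are:

  0-simplices (5): [v_0], [v_1], [v_2], [v_3], [v_4]
  1-simplices (10): [v_0,v_1], [v_0,v_2], [v_0,v_3], [v_0,v_4], [v_1,v_2], [v_1,v_3], [v_1,v_4], [v_2,v_3], [v_2,v_4], [v_3,v_4]
  2-simplices (5): [v_0,v_1,v_2], [v_0,v_1,v_3], [v_0,v_3,v_4], [v_1,v_2,v_4], [v_2,v_3,v_4]

so the chain groups are C_0 ≅ Z^5, C_1 ≅ Z^10, C_2 ≅ Z^5.

The boundary map ∂_1: C_1 → C_0 sends each edge [p,q] (with p < q) to q − p.
This gives a 5×10 integer matrix of rank 4; reducing to Smith normal form yields diagonal entries (1,1,1,1).

The boundary map ∂_2: C_2 → C_1 maps a triangle to the signed sum of its edges. For instance
  ∂[v_2,v_3,v_4] = [v_3,v_4] − [v_2,v_4] + [v_2,v_3],
  ∂[v_0,v_1,v_2] = [v_1,v_2] − [v_0,v_2] + [v_0,v_1].
As a 10×5 matrix over Z this has rank 5, with invariant factors (1,1,1,1,1).

Computing H_k = (kernel of ∂_k) / (image of ∂_{k+1}):

  H_0: rank C_0 − rank ∂_1 = 5 − 4 = 1, and the invariant factors of ∂_1 are all 1, so H_0 ≅ Z.
  H_1: rank ker ∂_1 − rank ∂_2 = (10 − 4) − 5 = 1, and the invariant factors of ∂_2 are all 1, so H_1 ≅ Z.
  H_2: rank ker ∂_2 − rank ∂_3 = (5 − 5) − 0 = 0, and there is no ∂_3, so H_2 ≅ 0.

As a check, the Euler characteristic is 5 − 10 + 5 = 0, which agrees with 1 − 1 + 0 = 0.

H_0 = Z,  H_1 = Z,  H_2 = 0.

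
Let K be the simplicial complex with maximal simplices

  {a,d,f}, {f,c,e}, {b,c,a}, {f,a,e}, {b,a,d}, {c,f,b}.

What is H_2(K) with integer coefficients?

Fix the vertex order a < b < c < d < e < f and write every simplex with vertices in increasing order. Then dim K = 2 and the simplices of K are:

  0-simplices (6): a, b, c, d, e, f
  1-simplices (12): ab, ac, ad, ae, af, bc, bd, bf, ce, cf, df, ef
  2-simplices (6): abc, abd, adf, aef, bcf, cef

Hence C_0 ≅ Z^6, C_1 ≅ Z^12, C_2 ≅ Z^6.

The boundary map ∂_1: C_1 → C_0 maps an edge to its endpoints' difference, ∂[p,q] = q − p.
The resulting 6×12 matrix has rank 5, and its Smith normal form has invariant factors (1,1,1,1,1).

The boundary map ∂_2: C_2 → C_1 sends each 2-simplex [p,q,r] to [q,r] − [p,r] + [p,q]. For instance
  ∂bcf = cf − bf + bc,
  ∂abc = bc − ac + ab.
The 12×6 boundary matrix has rank 6 and Smith normal form diag(1,1,1,1,1,1).

Computing H_k = (kernel of ∂_k) / (image of ∂_{k+1}):

  H_2: rank ker ∂_2 − rank ∂_3 = (6 − 6) − 0 = 0, and there is no ∂_3, so H_2 = 0.

H_2 ≅ 0.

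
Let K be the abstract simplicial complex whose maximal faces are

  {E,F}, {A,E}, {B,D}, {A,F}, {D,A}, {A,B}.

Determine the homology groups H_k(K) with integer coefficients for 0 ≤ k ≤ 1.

H_0 = Z,  H_1 = Z^2.

Take the total order A < B < D < E < F on the vertex set. Then K (dimension 1) consists of the simplices:

  0-simplices (5): A, B, D, E, F
  1-simplices (6): AB, AD, AE, AF, BD, EF

giving chain groups C_0 ≅ Z^5, C_1 ≅ Z^6.

∂_1: C_1 → C_0 sends each edge [p,q] (with p < q) to q − p. For instance
  ∂AF = F − A.
The 5×6 boundary matrix has rank 4 and Smith normal form diag(1,1,1,1).

Computing H_k = (kernel of ∂_k) / (image of ∂_{k+1}):

  H_0: rank C_0 − rank ∂_1 = 5 − 4 = 1, and the invariant factors of ∂_1 are all 1, so H_0 = Z.
  H_1: rank ker ∂_1 − rank ∂_2 = (6 − 4) − 0 = 2, and there is no ∂_2, so H_1 = Z^2.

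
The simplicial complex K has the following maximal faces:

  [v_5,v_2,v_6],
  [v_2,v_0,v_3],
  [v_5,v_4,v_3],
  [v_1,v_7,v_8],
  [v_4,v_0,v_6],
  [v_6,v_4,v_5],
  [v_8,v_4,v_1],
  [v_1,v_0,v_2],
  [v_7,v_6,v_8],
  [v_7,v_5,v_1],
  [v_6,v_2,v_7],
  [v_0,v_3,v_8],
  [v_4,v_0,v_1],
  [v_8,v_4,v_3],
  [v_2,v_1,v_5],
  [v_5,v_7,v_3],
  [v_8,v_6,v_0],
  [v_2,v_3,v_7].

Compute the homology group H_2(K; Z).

H_2 ≅ 0.

Fix the vertex order v_0 < v_1 < v_2 < v_3 < v_4 < v_5 < v_6 < v_7 < v_8 and write every simplex with vertices in increasing order. Then dim K = 2 and the simplices of K are:

  0-simplices (9): [v_0], [v_1], [v_2], [v_3], [v_4], [v_5], [v_6], [v_7], [v_8]
  1-simplices (27): (27 of them)
  2-simplices (18): (18 of them)

Hence C_0 ≅ Z^9, C_1 ≅ Z^27, C_2 ≅ Z^18.

Boundary ∂_1: C_1 → C_0 is given by ∂[p,q] = [q] − [p].
As a 9×27 matrix over Z this has rank 8, with invariant factors (1,1,1,1,1,1,1,1).

The boundary map ∂_2: C_2 → C_1 sends each 2-simplex [p,q,r] to [q,r] − [p,r] + [p,q]. For instance
  ∂[v_4,v_5,v_6] = [v_5,v_6] − [v_4,v_6] + [v_4,v_5],
  ∂[v_1,v_5,v_7] = [v_5,v_7] − [v_1,v_7] + [v_1,v_5].
As a 27×18 matrix over Z this has rank 18, with invariant factors (1,1,1,1,1,1,1,1,1,1,1,1,1,1,1,1,1,2).

Reading off H_k = ker ∂_k / im ∂_{k+1}:

  H_2: rank ker ∂_2 − rank ∂_3 = (18 − 18) − 0 = 0, and there is no ∂_3, so H_2 ≅ 0.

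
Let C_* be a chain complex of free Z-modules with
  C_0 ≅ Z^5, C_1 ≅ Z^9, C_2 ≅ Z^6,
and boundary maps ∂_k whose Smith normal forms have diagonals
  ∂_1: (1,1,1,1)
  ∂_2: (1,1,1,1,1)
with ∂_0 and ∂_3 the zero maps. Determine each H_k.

H_0 = Z,  H_1 = 0,  H_2 = Z.

H_0: b_0 = 5 − 0 − 4 = 1; torsion from ∂_1 factors > 1: none. So H_0 = Z.
H_1: b_1 = 9 − 4 − 5 = 0; torsion from ∂_2 factors > 1: none. So H_1 = 0.
H_2: b_2 = 6 − 5 − 0 = 1; torsion from ∂_3 factors > 1: none. So H_2 = Z.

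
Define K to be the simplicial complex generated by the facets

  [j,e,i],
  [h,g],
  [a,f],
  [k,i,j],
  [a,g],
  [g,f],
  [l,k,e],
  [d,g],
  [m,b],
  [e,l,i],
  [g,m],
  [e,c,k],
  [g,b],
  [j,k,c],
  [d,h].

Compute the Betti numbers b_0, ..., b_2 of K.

K has 13 vertices, 21 edges, 6 triangles.
rank ∂_0 = 0, rank ∂_1 = 11 ⇒ b_0 = 13 − 0 − 11 = 2; all invariant factors of ∂_1 are 1 so no torsion. So H_0 ≅ Z^2.
rank ∂_1 = 11, rank ∂_2 = 6 ⇒ b_1 = 21 − 11 − 6 = 4; all invariant factors of ∂_2 are 1 so no torsion. So H_1 ≅ Z^4.
rank ∂_2 = 6, rank ∂_3 = 0 ⇒ b_2 = 6 − 6 − 0 = 0. So H_2 ≅ 0.

b_0 = 2, b_1 = 4, b_2 = 0.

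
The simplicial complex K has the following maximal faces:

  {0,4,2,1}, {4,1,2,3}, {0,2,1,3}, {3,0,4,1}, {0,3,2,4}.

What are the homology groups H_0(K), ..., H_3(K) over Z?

We work with the vertex ordering 0 < 1 < 2 < 3 < 4. The simplices of K, each written with vertices in increasing order, are:

  0-simplices (5): [0], [1], [2], [3], [4]
  1-simplices (10): [0,1], [0,2], [0,3], [0,4], [1,2], [1,3], [1,4], [2,3], [2,4], [3,4]
  2-simplices (10): [0,1,2], [0,1,3], [0,1,4], [0,2,3], [0,2,4], [0,3,4], [1,2,3], [1,2,4], [1,3,4], [2,3,4]
  3-simplices (5): [0,1,2,3], [0,1,2,4], [0,1,3,4], [0,2,3,4], [1,2,3,4]

so the chain groups are C_0 ≅ Z^5, C_1 ≅ Z^10, C_2 ≅ Z^10, C_3 ≅ Z^5.

The boundary map ∂_1: C_1 → C_0 maps an edge to its endpoints' difference, ∂[p,q] = q − p. For instance
  ∂[1,3] = [3] − [1].
This gives a 5×10 integer matrix of rank 4; reducing to Smith normal form yields diagonal entries (1,1,1,1).

∂_2: C_2 → C_1 sends each 2-simplex [p,q,r] to [q,r] − [p,r] + [p,q]. For instance
  ∂[0,2,4] = [2,4] − [0,4] + [0,2],
  ∂[1,2,4] = [2,4] − [1,4] + [1,2].
As a 10×10 matrix over Z this has rank 6, with invariant factors (1,1,1,1,1,1).

Boundary ∂_3: C_3 → C_2 sends each 3-simplex σ to the alternating sum Σ_i (−1)^i (σ with its i-th vertex removed). For instance
  ∂[0,1,2,3] = [1,2,3] − [0,2,3] + [0,1,3] − [0,1,2],
  ∂[0,1,2,4] = [1,2,4] − [0,2,4] + [0,1,4] − [0,1,2].
As a 10×5 matrix over Z this has rank 4, with invariant factors (1,1,1,1).

Now H_k = ker ∂_k / im ∂_{k+1}, so:

  H_0: rank C_0 − rank ∂_1 = 5 − 4 = 1, and the invariant factors of ∂_1 are all 1, so H_0 ≅ Z.
  H_1: rank ker ∂_1 − rank ∂_2 = (10 − 4) − 6 = 0, and the invariant factors of ∂_2 are all 1, so H_1 ≅ 0.
  H_2: rank ker ∂_2 − rank ∂_3 = (10 − 6) − 4 = 0, and the invariant factors of ∂_3 are all 1, so H_2 ≅ 0.
  H_3: rank ker ∂_3 − rank ∂_4 = (5 − 4) − 0 = 1, and there is no ∂_4, so H_3 ≅ Z.

H_0 = Z,  H_1 = 0,  H_2 = 0,  H_3 = Z.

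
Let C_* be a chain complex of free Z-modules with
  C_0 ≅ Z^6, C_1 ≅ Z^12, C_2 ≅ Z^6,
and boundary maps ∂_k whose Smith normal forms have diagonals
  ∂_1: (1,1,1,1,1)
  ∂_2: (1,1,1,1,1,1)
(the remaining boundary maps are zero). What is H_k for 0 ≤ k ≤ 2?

H_0 ≅ Z,  H_1 ≅ Z,  H_2 = 0.

H_0: b_0 = 6 − 0 − 5 = 1; torsion from ∂_1 factors > 1: none. So H_0 ≅ Z.
H_1: b_1 = 12 − 5 − 6 = 1; torsion from ∂_2 factors > 1: none. So H_1 ≅ Z.
H_2: b_2 = 6 − 6 − 0 = 0; torsion from ∂_3 factors > 1: none. So H_2 ≅ 0.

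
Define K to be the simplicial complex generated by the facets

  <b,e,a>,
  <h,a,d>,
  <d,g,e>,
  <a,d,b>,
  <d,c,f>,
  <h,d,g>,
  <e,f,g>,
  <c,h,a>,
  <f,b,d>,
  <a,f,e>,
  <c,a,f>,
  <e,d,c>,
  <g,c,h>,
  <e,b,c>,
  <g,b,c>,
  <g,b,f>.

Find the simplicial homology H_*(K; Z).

H_0 = Z,  H_1 = Z^2,  H_2 = Z.

We work with the vertex ordering a < b < c < d < e < f < g < h. The simplices of K, each written with vertices in increasing order, are:

  0-simplices (8): a, b, c, d, e, f, g, h
  1-simplices (24): ab, ac, ad, ae, af, ah, bc, bd, be, bf, bg, cd, ce, cf, cg, ch, de, df, dg, dh, ef, eg, fg, gh
  2-simplices (16): abd, abe, acf, ach, adh, aef, bce, bcg, bdf, bfg, cde, cdf, cgh, deg, dgh, efg

Hence C_0 ≅ Z^8, C_1 ≅ Z^24, C_2 ≅ Z^16.

The boundary map ∂_1: C_1 → C_0 maps an edge to its endpoints' difference, ∂[p,q] = q − p.
The resulting 8×24 matrix has rank 7, and its Smith normal form has invariant factors (1,1,1,1,1,1,1).

The boundary map ∂_2: C_2 → C_1 acts by ∂[p,q,r] = [q,r] − [p,r] + [p,q]. For instance
  ∂abd = bd − ad + ab,
  ∂cdf = df − cf + cd.
As a 24×16 matrix over Z this has rank 15, with invariant factors (1,1,1,1,1,1,1,1,1,1,1,1,1,1,1).

From H_k ≅ ker(∂_k) / im(∂_{k+1}) we obtain:

  H_0: rank C_0 − rank ∂_1 = 8 − 7 = 1, and the invariant factors of ∂_1 are all 1, so H_0 = Z.
  H_1: rank ker ∂_1 − rank ∂_2 = (24 − 7) − 15 = 2, and the invariant factors of ∂_2 are all 1, so H_1 = Z^2.
  H_2: rank ker ∂_2 − rank ∂_3 = (16 − 15) − 0 = 1, and there is no ∂_3, so H_2 = Z.

(K is a triangulation of the torus T^2.)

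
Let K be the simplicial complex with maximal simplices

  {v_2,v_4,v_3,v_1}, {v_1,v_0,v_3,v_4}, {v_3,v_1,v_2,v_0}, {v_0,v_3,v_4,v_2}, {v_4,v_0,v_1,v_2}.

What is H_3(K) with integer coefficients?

We work with the vertex ordering v_0 < v_1 < v_2 < v_3 < v_4. The simplices of K, each written with vertices in increasing order, are:

  0-simplices (5): [v_0], [v_1], [v_2], [v_3], [v_4]
  1-simplices (10): [v_0,v_1], [v_0,v_2], [v_0,v_3], [v_0,v_4], [v_1,v_2], [v_1,v_3], [v_1,v_4], [v_2,v_3], [v_2,v_4], [v_3,v_4]
  2-simplices (10): [v_0,v_1,v_2], [v_0,v_1,v_3], [v_0,v_1,v_4], [v_0,v_2,v_3], [v_0,v_2,v_4], [v_0,v_3,v_4], [v_1,v_2,v_3], [v_1,v_2,v_4], [v_1,v_3,v_4], [v_2,v_3,v_4]
  3-simplices (5): [v_0,v_1,v_2,v_3], [v_0,v_1,v_2,v_4], [v_0,v_1,v_3,v_4], [v_0,v_2,v_3,v_4], [v_1,v_2,v_3,v_4]

so the chain groups are C_0 ≅ Z^5, C_1 ≅ Z^10, C_2 ≅ Z^10, C_3 ≅ Z^5.

∂_1: C_1 → C_0 sends each edge [p,q] (with p < q) to q − p.
This gives a 5×10 integer matrix of rank 4; reducing to Smith normal form yields diagonal entries (1,1,1,1).

Boundary ∂_2: C_2 → C_1 sends each 2-simplex [p,q,r] to [q,r] − [p,r] + [p,q]. For instance
  ∂[v_0,v_1,v_3] = [v_1,v_3] − [v_0,v_3] + [v_0,v_1],
  ∂[v_0,v_2,v_4] = [v_2,v_4] − [v_0,v_4] + [v_0,v_2].
The 10×10 boundary matrix has rank 6 and Smith normal form diag(1,1,1,1,1,1).

The boundary map ∂_3: C_3 → C_2 sends each 3-simplex σ to the alternating sum Σ_i (−1)^i (σ with its i-th vertex removed). For instance
  ∂[v_0,v_1,v_2,v_3] = [v_1,v_2,v_3] − [v_0,v_2,v_3] + [v_0,v_1,v_3] − [v_0,v_1,v_2],
  ∂[v_0,v_2,v_3,v_4] = [v_2,v_3,v_4] − [v_0,v_3,v_4] + [v_0,v_2,v_4] − [v_0,v_2,v_3].
As a 10×5 matrix over Z this has rank 4, with invariant factors (1,1,1,1).

Now H_k = ker ∂_k / im ∂_{k+1}, so:

  H_3: rank ker ∂_3 − rank ∂_4 = (5 − 4) − 0 = 1, and there is no ∂_4, so H_3 = Z.

H_3 = Z.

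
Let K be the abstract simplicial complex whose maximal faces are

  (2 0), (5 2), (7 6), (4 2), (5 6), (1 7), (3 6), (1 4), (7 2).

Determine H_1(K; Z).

H_1 ≅ Z^2.

K has 8 vertices, 9 edges.
rank ∂_1 = 7, rank ∂_2 = 0 ⇒ b_1 = 9 − 7 − 0 = 2. So H_1 = Z^2.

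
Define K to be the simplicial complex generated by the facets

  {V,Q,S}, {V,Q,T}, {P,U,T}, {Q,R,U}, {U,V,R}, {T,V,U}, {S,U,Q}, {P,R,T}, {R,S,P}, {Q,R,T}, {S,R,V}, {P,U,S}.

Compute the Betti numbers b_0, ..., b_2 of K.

b_0 = 1, b_1 = 0, b_2 = 0.

We work with the vertex ordering P < Q < R < S < T < U < V. The simplices of K, each written with vertices in increasing order, are:

  0-simplices (7): P, Q, R, S, T, U, V
  1-simplices (18): PR, PS, PT, PU, QR, QS, QT, QU, QV, RS, RT, RU, RV, SU, SV, TU, TV, UV
  2-simplices (12): PRS, PRT, PSU, PTU, QRT, QRU, QSU, QSV, QTV, RSV, RUV, TUV

so the chain groups are C_0 ≅ Z^7, C_1 ≅ Z^18, C_2 ≅ Z^12.

The boundary map ∂_1: C_1 → C_0 sends each edge [p,q] (with p < q) to q − p. For instance
  ∂SV = V − S.
The resulting 7×18 matrix has rank 6, and its Smith normal form has invariant factors (1,1,1,1,1,1).

Boundary ∂_2: C_2 → C_1 sends each 2-simplex [p,q,r] to [q,r] − [p,r] + [p,q]. For instance
  ∂QSV = SV − QV + QS,
  ∂PRS = RS − PS + PR.
As a 18×12 matrix over Z this has rank 12, with invariant factors (1,1,1,1,1,1,1,1,1,1,1,2).

Computing H_k = (kernel of ∂_k) / (image of ∂_{k+1}):

  H_0: rank C_0 − rank ∂_1 = 7 − 6 = 1, and the invariant factors of ∂_1 are all 1, so H_0 ≅ Z.
  H_1: rank ker ∂_1 − rank ∂_2 = (18 − 6) − 12 = 0, and ∂_2 has invariant factor 2 > 1, so H_1 ≅ Z/2.
  H_2: rank ker ∂_2 − rank ∂_3 = (12 − 12) − 0 = 0, and there is no ∂_3, so H_2 ≅ 0.

Hence the Betti numbers are b_0 = 1, b_1 = 0, b_2 = 0.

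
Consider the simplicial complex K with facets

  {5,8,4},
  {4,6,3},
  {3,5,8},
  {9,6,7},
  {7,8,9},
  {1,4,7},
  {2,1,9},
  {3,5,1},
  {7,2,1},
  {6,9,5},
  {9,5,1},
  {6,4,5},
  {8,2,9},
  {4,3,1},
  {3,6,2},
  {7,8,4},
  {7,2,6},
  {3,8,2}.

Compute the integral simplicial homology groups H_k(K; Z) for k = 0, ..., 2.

Fix the vertex order 1 < 2 < 3 < 4 < 5 < 6 < 7 < 8 < 9 and write every simplex with vertices in increasing order. Then dim K = 2 and the simplices of K are:

  0-simplices (9): [1], [2], [3], [4], [5], [6], [7], [8], [9]
  1-simplices (27): (27 of them)
  2-simplices (18): [1,2,7], [1,2,9], [1,3,4], [1,3,5], [1,4,7], [1,5,9], [2,3,6], [2,3,8], [2,6,7], [2,8,9], [3,4,6], [3,5,8], [4,5,6], [4,5,8], [4,7,8], [5,6,9], [6,7,9], [7,8,9]

Hence C_0 ≅ Z^9, C_1 ≅ Z^27, C_2 ≅ Z^18.

Boundary ∂_1: C_1 → C_0 is given by ∂[p,q] = [q] − [p].
This gives a 9×27 integer matrix of rank 8; reducing to Smith normal form yields diagonal entries (1,1,1,1,1,1,1,1).

Boundary ∂_2: C_2 → C_1 maps a triangle to the signed sum of its edges. For instance
  ∂[1,5,9] = [5,9] − [1,9] + [1,5],
  ∂[2,3,6] = [3,6] − [2,6] + [2,3].
As a 27×18 matrix over Z this has rank 18, with invariant factors (1,1,1,1,1,1,1,1,1,1,1,1,1,1,1,1,1,2).

Now H_k = ker ∂_k / im ∂_{k+1}, so:

  H_0: rank C_0 − rank ∂_1 = 9 − 8 = 1, and the invariant factors of ∂_1 are all 1, so H_0 ≅ Z.
  H_1: rank ker ∂_1 − rank ∂_2 = (27 − 8) − 18 = 1, and ∂_2 has invariant factor 2 > 1, so H_1 ≅ Z ⊕ Z/2.
  H_2: rank ker ∂_2 − rank ∂_3 = (18 − 18) − 0 = 0, and there is no ∂_3, so H_2 ≅ 0.

As a check, the Euler characteristic is 9 − 27 + 18 = 0, which agrees with 1 − 1 + 0 = 0.
(K is a triangulation of the Klein bottle.)

H_0 = Z,  H_1 = Z ⊕ Z/2,  H_2 = 0.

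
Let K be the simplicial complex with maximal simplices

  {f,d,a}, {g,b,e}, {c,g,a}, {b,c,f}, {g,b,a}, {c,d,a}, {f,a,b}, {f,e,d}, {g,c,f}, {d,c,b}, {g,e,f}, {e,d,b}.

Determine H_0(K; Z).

K has 7 vertices, 18 edges, 12 triangles.
rank ∂_0 = 0, rank ∂_1 = 6 ⇒ b_0 = 7 − 0 − 6 = 1; all invariant factors of ∂_1 are 1 so no torsion. So H_0 ≅ Z.

H_0 = Z.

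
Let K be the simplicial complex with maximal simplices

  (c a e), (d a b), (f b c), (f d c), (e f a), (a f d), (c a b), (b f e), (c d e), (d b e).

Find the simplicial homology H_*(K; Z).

H_0 = Z,  H_1 = Z_2,  H_2 = 0.

Order the vertices as a < b < c < d < e < f. Listing each simplex with vertices in this order, K has dimension 2 with simplices:

  0-simplices (6): a, b, c, d, e, f
  1-simplices (15): ab, ac, ad, ae, af, bc, bd, be, bf, cd, ce, cf, de, df, ef
  2-simplices (10): abc, abd, ace, adf, aef, bcf, bde, bef, cde, cdf

so the chain groups are C_0 ≅ Z^6, C_1 ≅ Z^15, C_2 ≅ Z^10.

The boundary map ∂_1: C_1 → C_0 sends each edge [p,q] (with p < q) to q − p. For instance
  ∂cd = d − c.
As a 6×15 matrix over Z this has rank 5, with invariant factors (1,1,1,1,1).

Boundary ∂_2: C_2 → C_1 maps a triangle to the signed sum of its edges. For instance
  ∂ace = ce − ae + ac,
  ∂abc = bc − ac + ab.
The resulting 15×10 matrix has rank 10, and its Smith normal form has invariant factors (1,1,1,1,1,1,1,1,1,2).

Computing H_k = (kernel of ∂_k) / (image of ∂_{k+1}):

  H_0: rank C_0 − rank ∂_1 = 6 − 5 = 1, and the invariant factors of ∂_1 are all 1, so H_0 ≅ Z.
  H_1: rank ker ∂_1 − rank ∂_2 = (15 − 5) − 10 = 0, and ∂_2 has invariant factor 2 > 1, so H_1 ≅ Z_2.
  H_2: rank ker ∂_2 − rank ∂_3 = (10 − 10) − 0 = 0, and there is no ∂_3, so H_2 ≅ 0.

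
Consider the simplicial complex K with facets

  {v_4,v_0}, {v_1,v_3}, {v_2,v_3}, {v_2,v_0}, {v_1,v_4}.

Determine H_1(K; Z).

Order the vertices as v_0 < v_1 < v_2 < v_3 < v_4. Listing each simplex with vertices in this order, K has dimension 1 with simplices:

  0-simplices (5): [v_0], [v_1], [v_2], [v_3], [v_4]
  1-simplices (5): [v_0,v_2], [v_0,v_4], [v_1,v_3], [v_1,v_4], [v_2,v_3]

giving chain groups C_0 ≅ Z^5, C_1 ≅ Z^5.

∂_1: C_1 → C_0 is given by ∂[p,q] = [q] − [p]. For instance
  ∂[v_1,v_3] = [v_3] − [v_1].
This gives a 5×5 integer matrix of rank 4; reducing to Smith normal form yields diagonal entries (1,1,1,1).

Reading off H_k = ker ∂_k / im ∂_{k+1}:

  H_1: rank ker ∂_1 − rank ∂_2 = (5 − 4) − 0 = 1, and there is no ∂_2, so H_1 = Z.

(K is a triangulation of the circle S^1.)

H_1 ≅ Z.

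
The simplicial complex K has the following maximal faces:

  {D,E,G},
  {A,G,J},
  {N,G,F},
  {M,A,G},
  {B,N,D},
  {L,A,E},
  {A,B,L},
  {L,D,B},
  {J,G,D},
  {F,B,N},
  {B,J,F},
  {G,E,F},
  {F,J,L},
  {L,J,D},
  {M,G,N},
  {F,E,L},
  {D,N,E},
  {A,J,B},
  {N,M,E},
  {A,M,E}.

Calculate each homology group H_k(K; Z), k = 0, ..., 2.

H_0 ≅ Z,  H_1 ≅ Z ⊕ Z/2Z,  H_2 = 0.

K has 10 vertices, 30 edges, 20 triangles.
rank ∂_0 = 0, rank ∂_1 = 9 ⇒ b_0 = 10 − 0 − 9 = 1; all invariant factors of ∂_1 are 1 so no torsion. So H_0 = Z.
rank ∂_1 = 9, rank ∂_2 = 20 ⇒ b_1 = 30 − 9 − 20 = 1; ∂_2 has invariant factor(s) [2] giving torsion. So H_1 = Z ⊕ Z/2Z.
rank ∂_2 = 20, rank ∂_3 = 0 ⇒ b_2 = 20 − 20 − 0 = 0. So H_2 = 0.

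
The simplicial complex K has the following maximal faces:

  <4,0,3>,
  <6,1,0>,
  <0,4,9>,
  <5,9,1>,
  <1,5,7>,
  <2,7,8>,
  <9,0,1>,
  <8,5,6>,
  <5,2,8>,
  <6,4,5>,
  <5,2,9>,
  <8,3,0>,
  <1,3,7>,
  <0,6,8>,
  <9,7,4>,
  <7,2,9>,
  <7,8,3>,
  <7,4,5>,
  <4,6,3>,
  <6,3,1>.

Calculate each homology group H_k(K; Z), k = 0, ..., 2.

H_0 = Z,  H_1 = Z ⊕ Z/2Z,  H_2 = 0.

K has 10 vertices, 30 edges, 20 triangles.
rank ∂_0 = 0, rank ∂_1 = 9 ⇒ b_0 = 10 − 0 − 9 = 1; all invariant factors of ∂_1 are 1 so no torsion. So H_0 = Z.
rank ∂_1 = 9, rank ∂_2 = 20 ⇒ b_1 = 30 − 9 − 20 = 1; ∂_2 has invariant factor(s) [2] giving torsion. So H_1 = Z ⊕ Z/2Z.
rank ∂_2 = 20, rank ∂_3 = 0 ⇒ b_2 = 20 − 20 − 0 = 0. So H_2 = 0.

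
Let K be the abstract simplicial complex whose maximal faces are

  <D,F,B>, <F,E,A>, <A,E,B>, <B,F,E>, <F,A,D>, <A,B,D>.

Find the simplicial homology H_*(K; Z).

H_0 = Z,  H_1 = 0,  H_2 = Z.

Order the vertices as A < B < D < E < F. Listing each simplex with vertices in this order, K has dimension 2 with simplices:

  0-simplices (5): A, B, D, E, F
  1-simplices (9): AB, AD, AE, AF, BD, BE, BF, DF, EF
  2-simplices (6): ABD, ABE, ADF, AEF, BDF, BEF

giving chain groups C_0 ≅ Z^5, C_1 ≅ Z^9, C_2 ≅ Z^6.

Boundary ∂_1: C_1 → C_0 maps an edge to its endpoints' difference, ∂[p,q] = q − p. For instance
  ∂AB = B − A.
The resulting 5×9 matrix has rank 4, and its Smith normal form has invariant factors (1,1,1,1).

∂_2: C_2 → C_1 sends each 2-simplex [p,q,r] to [q,r] − [p,r] + [p,q]. For instance
  ∂AEF = EF − AF + AE,
  ∂ABD = BD − AD + AB.
This gives a 9×6 integer matrix of rank 5; reducing to Smith normal form yields diagonal entries (1,1,1,1,1).

Now H_k = ker ∂_k / im ∂_{k+1}, so:

  H_0: rank C_0 − rank ∂_1 = 5 − 4 = 1, and the invariant factors of ∂_1 are all 1, so H_0 = Z.
  H_1: rank ker ∂_1 − rank ∂_2 = (9 − 4) − 5 = 0, and the invariant factors of ∂_2 are all 1, so H_1 = 0.
  H_2: rank ker ∂_2 − rank ∂_3 = (6 − 5) − 0 = 1, and there is no ∂_3, so H_2 = Z.

As a check, the Euler characteristic is 5 − 9 + 6 = 2, which agrees with 1 − 0 + 1 = 2.
(K is a triangulation of the 2-sphere S^2.)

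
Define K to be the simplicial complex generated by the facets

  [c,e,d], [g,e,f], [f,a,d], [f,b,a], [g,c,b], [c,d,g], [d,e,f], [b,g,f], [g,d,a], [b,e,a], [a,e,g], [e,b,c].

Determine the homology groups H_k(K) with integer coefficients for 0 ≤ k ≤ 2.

K has 7 vertices, 18 edges, 12 triangles.
rank ∂_0 = 0, rank ∂_1 = 6 ⇒ b_0 = 7 − 0 − 6 = 1; all invariant factors of ∂_1 are 1 so no torsion. So H_0 ≅ Z.
rank ∂_1 = 6, rank ∂_2 = 12 ⇒ b_1 = 18 − 6 − 12 = 0; ∂_2 has invariant factor(s) [2] giving torsion. So H_1 ≅ Z/2Z.
rank ∂_2 = 12, rank ∂_3 = 0 ⇒ b_2 = 12 − 12 − 0 = 0. So H_2 ≅ 0.

H_0 = Z,  H_1 = Z/2Z,  H_2 = 0.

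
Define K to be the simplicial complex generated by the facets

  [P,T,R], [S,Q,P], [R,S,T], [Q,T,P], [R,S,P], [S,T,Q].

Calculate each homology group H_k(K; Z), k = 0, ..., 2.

We work with the vertex ordering P < Q < R < S < T. The simplices of K, each written with vertices in increasing order, are:

  0-simplices (5): P, Q, R, S, T
  1-simplices (9): PQ, PR, PS, PT, QS, QT, RS, RT, ST
  2-simplices (6): PQS, PQT, PRS, PRT, QST, RST

giving chain groups C_0 ≅ Z^5, C_1 ≅ Z^9, C_2 ≅ Z^6.

∂_1: C_1 → C_0 sends each edge [p,q] (with p < q) to q − p. For instance
  ∂QT = T − Q.
This gives a 5×9 integer matrix of rank 4; reducing to Smith normal form yields diagonal entries (1,1,1,1).

∂_2: C_2 → C_1 sends each 2-simplex [p,q,r] to [q,r] − [p,r] + [p,q]. For instance
  ∂QST = ST − QT + QS,
  ∂PQT = QT − PT + PQ.
This gives a 9×6 integer matrix of rank 5; reducing to Smith normal form yields diagonal entries (1,1,1,1,1).

Reading off H_k = ker ∂_k / im ∂_{k+1}:

  H_0: rank C_0 − rank ∂_1 = 5 − 4 = 1, and the invariant factors of ∂_1 are all 1, so H_0 = Z.
  H_1: rank ker ∂_1 − rank ∂_2 = (9 − 4) − 5 = 0, and the invariant factors of ∂_2 are all 1, so H_1 = 0.
  H_2: rank ker ∂_2 − rank ∂_3 = (6 − 5) − 0 = 1, and there is no ∂_3, so H_2 = Z.

As a check, the Euler characteristic is 5 − 9 + 6 = 2, which agrees with 1 − 0 + 1 = 2.

H_0 ≅ Z,  H_1 = 0,  H_2 ≅ Z.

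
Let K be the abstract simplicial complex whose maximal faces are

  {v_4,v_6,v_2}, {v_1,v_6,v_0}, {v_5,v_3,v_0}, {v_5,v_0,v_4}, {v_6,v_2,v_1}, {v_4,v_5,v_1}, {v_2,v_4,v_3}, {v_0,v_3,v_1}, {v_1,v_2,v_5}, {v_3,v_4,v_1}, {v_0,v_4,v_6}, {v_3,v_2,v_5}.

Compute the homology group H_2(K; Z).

We work with the vertex ordering v_0 < v_1 < v_2 < v_3 < v_4 < v_5 < v_6. The simplices of K, each written with vertices in increasing order, are:

  0-simplices (7): [v_0], [v_1], [v_2], [v_3], [v_4], [v_5], [v_6]
  1-simplices (18): (18 of them)
  2-simplices (12): (12 of them)

Hence C_0 ≅ Z^7, C_1 ≅ Z^18, C_2 ≅ Z^12.

The boundary map ∂_1: C_1 → C_0 sends each edge [p,q] (with p < q) to q − p. For instance
  ∂[v_0,v_4] = [v_4] − [v_0].
The 7×18 boundary matrix has rank 6 and Smith normal form diag(1,1,1,1,1,1).

Boundary ∂_2: C_2 → C_1 acts by ∂[p,q,r] = [q,r] − [p,r] + [p,q]. For instance
  ∂[v_2,v_3,v_4] = [v_3,v_4] − [v_2,v_4] + [v_2,v_3],
  ∂[v_0,v_4,v_6] = [v_4,v_6] − [v_0,v_6] + [v_0,v_4].
This gives a 18×12 integer matrix of rank 12; reducing to Smith normal form yields diagonal entries (1,1,1,1,1,1,1,1,1,1,1,2).

Reading off H_k = ker ∂_k / im ∂_{k+1}:

  H_2: rank ker ∂_2 − rank ∂_3 = (12 − 12) − 0 = 0, and there is no ∂_3, so H_2 = 0.

H_2 ≅ 0.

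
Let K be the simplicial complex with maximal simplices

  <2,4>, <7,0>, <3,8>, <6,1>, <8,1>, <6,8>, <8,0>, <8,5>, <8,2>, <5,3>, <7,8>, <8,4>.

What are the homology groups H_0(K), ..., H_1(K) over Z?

Fix the vertex order 0 < 1 < 2 < 3 < 4 < 5 < 6 < 7 < 8 and write every simplex with vertices in increasing order. Then dim K = 1 and the simplices of K are:

  0-simplices (9): [0], [1], [2], [3], [4], [5], [6], [7], [8]
  1-simplices (12): [0,7], [0,8], [1,6], [1,8], [2,4], [2,8], [3,5], [3,8], [4,8], [5,8], [6,8], [7,8]

so the chain groups are C_0 ≅ Z^9, C_1 ≅ Z^12.

∂_1: C_1 → C_0 is given by ∂[p,q] = [q] − [p]. For instance
  ∂[1,6] = [6] − [1].
As a 9×12 matrix over Z this has rank 8, with invariant factors (1,1,1,1,1,1,1,1).

Reading off H_k = ker ∂_k / im ∂_{k+1}:

  H_0: rank C_0 − rank ∂_1 = 9 − 8 = 1, and the invariant factors of ∂_1 are all 1, so H_0 = Z.
  H_1: rank ker ∂_1 − rank ∂_2 = (12 − 8) − 0 = 4, and there is no ∂_2, so H_1 = Z^4.

H_0 = Z,  H_1 = Z^4.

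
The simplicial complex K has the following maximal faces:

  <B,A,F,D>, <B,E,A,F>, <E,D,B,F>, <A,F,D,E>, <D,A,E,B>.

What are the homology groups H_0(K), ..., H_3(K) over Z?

Fix the vertex order A < B < D < E < F and write every simplex with vertices in increasing order. Then dim K = 3 and the simplices of K are:

  0-simplices (5): A, B, D, E, F
  1-simplices (10): AB, AD, AE, AF, BD, BE, BF, DE, DF, EF
  2-simplices (10): ABD, ABE, ABF, ADE, ADF, AEF, BDE, BDF, BEF, DEF
  3-simplices (5): ABDE, ABDF, ABEF, ADEF, BDEF

Hence C_0 ≅ Z^5, C_1 ≅ Z^10, C_2 ≅ Z^10, C_3 ≅ Z^5.

∂_1: C_1 → C_0 maps an edge to its endpoints' difference, ∂[p,q] = q − p.
This gives a 5×10 integer matrix of rank 4; reducing to Smith normal form yields diagonal entries (1,1,1,1).

∂_2: C_2 → C_1 acts by ∂[p,q,r] = [q,r] − [p,r] + [p,q]. For instance
  ∂ABF = BF − AF + AB,
  ∂BDF = DF − BF + BD.
As a 10×10 matrix over Z this has rank 6, with invariant factors (1,1,1,1,1,1).

The boundary map ∂_3: C_3 → C_2 sends each 3-simplex σ to the alternating sum Σ_i (−1)^i (σ with its i-th vertex removed). For instance
  ∂ABDF = BDF − ADF + ABF − ABD,
  ∂ABDE = BDE − ADE + ABE − ABD.
The 10×5 boundary matrix has rank 4 and Smith normal form diag(1,1,1,1).

Now H_k = ker ∂_k / im ∂_{k+1}, so:

  H_0: rank C_0 − rank ∂_1 = 5 − 4 = 1, and the invariant factors of ∂_1 are all 1, so H_0 ≅ Z.
  H_1: rank ker ∂_1 − rank ∂_2 = (10 − 4) − 6 = 0, and the invariant factors of ∂_2 are all 1, so H_1 ≅ 0.
  H_2: rank ker ∂_2 − rank ∂_3 = (10 − 6) − 4 = 0, and the invariant factors of ∂_3 are all 1, so H_2 ≅ 0.
  H_3: rank ker ∂_3 − rank ∂_4 = (5 − 4) − 0 = 1, and there is no ∂_4, so H_3 ≅ Z.

H_0 = Z,  H_1 = 0,  H_2 = 0,  H_3 = Z.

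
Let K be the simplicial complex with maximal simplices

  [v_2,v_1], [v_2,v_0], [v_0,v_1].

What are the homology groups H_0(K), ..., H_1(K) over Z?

Fix the vertex order v_0 < v_1 < v_2 and write every simplex with vertices in increasing order. Then dim K = 1 and the simplices of K are:

  0-simplices (3): [v_0], [v_1], [v_2]
  1-simplices (3): [v_0,v_1], [v_0,v_2], [v_1,v_2]

so the chain groups are C_0 ≅ Z^3, C_1 ≅ Z^3.

Boundary ∂_1: C_1 → C_0 maps an edge to its endpoints' difference, ∂[p,q] = q − p. For instance
  ∂[v_0,v_1] = [v_1] − [v_0].
The resulting 3×3 matrix has rank 2, and its Smith normal form has invariant factors (1,1).

Computing H_k = (kernel of ∂_k) / (image of ∂_{k+1}):

  H_0: rank C_0 − rank ∂_1 = 3 − 2 = 1, and the invariant factors of ∂_1 are all 1, so H_0 = Z.
  H_1: rank ker ∂_1 − rank ∂_2 = (3 − 2) − 0 = 1, and there is no ∂_2, so H_1 = Z.

H_0 = Z,  H_1 = Z.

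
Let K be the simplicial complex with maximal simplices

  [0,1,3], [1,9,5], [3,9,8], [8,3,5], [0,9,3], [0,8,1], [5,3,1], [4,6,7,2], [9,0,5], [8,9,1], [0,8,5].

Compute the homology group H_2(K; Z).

H_2 ≅ 0.

We work with the vertex ordering 0 < 1 < 2 < 3 < 4 < 5 < 6 < 7 < 8 < 9. The simplices of K, each written with vertices in increasing order, are:

  0-simplices (10): [0], [1], [2], [3], [4], [5], [6], [7], [8], [9]
  1-simplices (21): [0,1], [0,3], [0,5], [0,8], [0,9], [1,3], [1,5], [1,8], [1,9], [2,4], [2,6], [2,7], [3,5], [3,8], [3,9], [4,6], [4,7], [5,8], [5,9], [6,7], [8,9]
  2-simplices (14): [0,1,3], [0,1,8], [0,3,9], [0,5,8], [0,5,9], [1,3,5], [1,5,9], [1,8,9], [2,4,6], [2,4,7], [2,6,7], [3,5,8], [3,8,9], [4,6,7]
  3-simplices (1): [2,4,6,7]

Hence C_0 ≅ Z^10, C_1 ≅ Z^21, C_2 ≅ Z^14, C_3 ≅ Z^1.

The boundary map ∂_1: C_1 → C_0 is given by ∂[p,q] = [q] − [p]. For instance
  ∂[8,9] = [9] − [8].
As a 10×21 matrix over Z this has rank 8, with invariant factors (1,1,1,1,1,1,1,1).

The boundary map ∂_2: C_2 → C_1 sends each 2-simplex [p,q,r] to [q,r] − [p,r] + [p,q]. For instance
  ∂[1,5,9] = [5,9] − [1,9] + [1,5],
  ∂[3,8,9] = [8,9] − [3,9] + [3,8].
This gives a 21×14 integer matrix of rank 13; reducing to Smith normal form yields diagonal entries (1,1,1,1,1,1,1,1,1,1,1,1,2).

Boundary ∂_3: C_3 → C_2 sends each 3-simplex σ to the alternating sum Σ_i (−1)^i (σ with its i-th vertex removed). For instance
  ∂[2,4,6,7] = [4,6,7] − [2,6,7] + [2,4,7] − [2,4,6].
As a 14×1 matrix over Z this has rank 1, with invariant factors (1).

Reading off H_k = ker ∂_k / im ∂_{k+1}:

  H_2: rank ker ∂_2 − rank ∂_3 = (14 − 13) − 1 = 0, and the invariant factors of ∂_3 are all 1, so H_2 ≅ 0.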